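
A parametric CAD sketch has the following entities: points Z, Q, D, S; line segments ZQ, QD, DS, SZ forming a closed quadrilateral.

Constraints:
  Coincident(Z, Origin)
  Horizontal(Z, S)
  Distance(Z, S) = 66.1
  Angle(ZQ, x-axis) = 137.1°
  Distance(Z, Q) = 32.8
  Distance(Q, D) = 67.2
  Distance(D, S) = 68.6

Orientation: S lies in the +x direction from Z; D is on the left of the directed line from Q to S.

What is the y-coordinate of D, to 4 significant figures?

59.50

Checks: |ZS| = 66.10 ✓; |ZQ| = 32.80 ✓; |QD| = 67.20 ✓; |DS| = 68.60 ✓.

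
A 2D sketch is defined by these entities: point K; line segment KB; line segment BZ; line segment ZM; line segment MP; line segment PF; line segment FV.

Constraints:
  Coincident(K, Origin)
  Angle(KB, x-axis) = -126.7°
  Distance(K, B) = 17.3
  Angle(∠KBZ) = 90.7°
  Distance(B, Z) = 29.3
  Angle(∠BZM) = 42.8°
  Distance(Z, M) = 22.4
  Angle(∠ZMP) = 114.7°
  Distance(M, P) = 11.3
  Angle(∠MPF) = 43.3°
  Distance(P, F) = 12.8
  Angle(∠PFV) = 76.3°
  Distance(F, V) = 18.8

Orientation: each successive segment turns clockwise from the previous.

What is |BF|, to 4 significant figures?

15.73

K is at the origin; KB runs at -126.7° with length 17.3, so B = (-10.34, -13.87). ∠KBZ = 90.7° gives BZ at 144.0° from the x-axis; with |BZ| = 29.3, Z = (-34.04, 3.351). ∠BZM = 42.8° gives ZM at 6.800° from the x-axis; with |ZM| = 22.4, M = (-11.80, 6.004). ∠ZMP = 114.7° gives MP at -58.50° from the x-axis; with |MP| = 11.3, P = (-5.896, -3.631). ∠MPF = 43.3° gives PF at 164.8° from the x-axis; with |PF| = 12.8, F = (-18.25, -0.2752). Then |BF| = |F − B| = 15.73.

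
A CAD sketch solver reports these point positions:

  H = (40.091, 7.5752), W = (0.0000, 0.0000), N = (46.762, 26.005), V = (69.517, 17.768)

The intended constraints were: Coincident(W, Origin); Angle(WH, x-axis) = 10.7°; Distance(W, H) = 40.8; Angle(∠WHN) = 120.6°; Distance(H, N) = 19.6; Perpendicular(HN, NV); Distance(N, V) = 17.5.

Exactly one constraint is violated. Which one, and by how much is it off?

Distance(N, V) = 17.5 — off by 6.70.

W = (0.00, 0.00) ✓; WH at 10.70° ✓; |WH| = 40.80 ✓; ∠WHN = 120.6° ✓; |HN| = 19.60 ✓; ∠(HN, NV) = 90.00° ✓; |NV| = 24.20 ✗.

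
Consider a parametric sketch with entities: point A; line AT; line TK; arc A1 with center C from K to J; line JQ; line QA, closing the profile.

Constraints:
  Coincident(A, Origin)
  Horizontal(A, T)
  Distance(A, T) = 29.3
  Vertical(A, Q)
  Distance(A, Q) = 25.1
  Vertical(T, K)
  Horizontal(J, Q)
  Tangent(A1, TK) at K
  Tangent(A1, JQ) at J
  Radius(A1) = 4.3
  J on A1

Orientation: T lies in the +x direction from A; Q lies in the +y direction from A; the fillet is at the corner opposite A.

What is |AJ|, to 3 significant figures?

35.4

A is at the origin; A and T share the same y with |AT| = 29.3 and T on the +x side, so T = (29.3, 0.00). AQ is vertical with |AQ| = 25.1 and Q on the +y side, so Q = (0.00, 25.1). The virtual corner opposite A is at (29.3, 25.1). Since A1 is tangent to TK there, CK ⟂ TK and A1 meets JQ tangentially, so CJ is at right angles to JQ, with radius 4.3, so the center C sits 4.3 in from both sides at C = (25.0, 20.8). That places the tangent points at K = (29.3, 20.8) on TK and J = (25.0, 25.1) on JQ. Then |AJ| = |J − A| = 35.4.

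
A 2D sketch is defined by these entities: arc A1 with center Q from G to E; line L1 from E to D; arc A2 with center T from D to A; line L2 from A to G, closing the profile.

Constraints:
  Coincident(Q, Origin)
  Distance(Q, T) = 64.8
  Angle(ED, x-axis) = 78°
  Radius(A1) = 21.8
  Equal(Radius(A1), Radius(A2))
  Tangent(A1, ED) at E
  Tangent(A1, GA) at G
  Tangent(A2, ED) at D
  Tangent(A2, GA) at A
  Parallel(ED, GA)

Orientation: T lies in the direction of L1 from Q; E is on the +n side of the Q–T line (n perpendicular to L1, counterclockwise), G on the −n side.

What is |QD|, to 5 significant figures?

68.369

The slot axis is L1's direction at 78.0°, so u = (cos 78.0°, sin 78.0°) = (0.20791, 0.97815) and n = (−sin 78.0°, cos 78.0°) = (-0.97815, 0.20791). Q is at the origin and T lies 64.8 along u from Q, so T = 64.8·u = (13.473, 63.384). Tangency of A1 to both parallel lines with radius 21.8 puts E and G at Q ± 21.8·n: E = (-21.324, 4.5325), G = (21.324, -4.5325). Equal radii place D and A the same way about T: D = T + 21.8·n = (-7.8509, 67.916), A = T − 21.8·n = (34.796, 58.851). Then |QD| = |D − Q| = 68.369.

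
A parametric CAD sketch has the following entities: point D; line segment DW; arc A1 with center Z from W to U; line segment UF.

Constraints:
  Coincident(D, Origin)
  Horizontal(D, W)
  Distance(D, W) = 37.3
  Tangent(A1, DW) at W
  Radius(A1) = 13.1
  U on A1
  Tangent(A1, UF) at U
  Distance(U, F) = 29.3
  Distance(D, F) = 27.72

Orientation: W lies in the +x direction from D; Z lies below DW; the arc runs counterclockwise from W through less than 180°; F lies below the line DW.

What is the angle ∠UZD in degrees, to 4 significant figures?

21.88°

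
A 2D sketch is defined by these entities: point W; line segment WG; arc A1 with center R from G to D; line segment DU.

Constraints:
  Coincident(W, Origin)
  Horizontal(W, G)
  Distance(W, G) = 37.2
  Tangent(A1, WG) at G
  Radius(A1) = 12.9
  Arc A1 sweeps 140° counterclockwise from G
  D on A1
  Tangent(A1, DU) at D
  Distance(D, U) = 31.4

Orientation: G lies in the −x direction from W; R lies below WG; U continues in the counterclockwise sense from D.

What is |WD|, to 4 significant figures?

50.88

W is at the origin; WG is horizontal with |WG| = 37.2 and G on the −x side, so G = (-37.20, 0.000). Since A1 is tangent to WG there, RG ⟂ WG, so R = G + (0, -12.9) = (-37.20, -12.90). On A1, G sits at bearing 90° from R; a 140° counterclockwise sweep puts D at bearing 230°, so D = R + 12.9·(cos 230°, sin 230°) = (-45.49, -22.78). Then |WD| = |D − W| = 50.88.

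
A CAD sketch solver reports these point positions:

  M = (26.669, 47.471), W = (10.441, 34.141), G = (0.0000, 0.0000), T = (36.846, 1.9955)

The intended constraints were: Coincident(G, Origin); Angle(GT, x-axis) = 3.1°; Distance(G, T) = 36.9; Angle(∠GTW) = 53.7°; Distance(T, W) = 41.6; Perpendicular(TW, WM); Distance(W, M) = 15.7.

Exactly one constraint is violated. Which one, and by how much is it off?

Distance(W, M) = 15.7 — off by 5.30.

G = (0.00, 0.00) ✓; GT at 3.100° ✓; |GT| = 36.90 ✓; ∠GTW = 53.70° ✓; |TW| = 41.60 ✓; ∠(TW, WM) = 90.00° ✓; |WM| = 21.00 ✗.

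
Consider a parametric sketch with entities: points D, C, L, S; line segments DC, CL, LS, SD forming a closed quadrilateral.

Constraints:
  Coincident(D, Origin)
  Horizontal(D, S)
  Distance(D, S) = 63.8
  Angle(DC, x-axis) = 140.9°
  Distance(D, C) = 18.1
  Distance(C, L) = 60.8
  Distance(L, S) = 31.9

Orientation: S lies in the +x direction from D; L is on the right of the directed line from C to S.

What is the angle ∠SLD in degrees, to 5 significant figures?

116.03°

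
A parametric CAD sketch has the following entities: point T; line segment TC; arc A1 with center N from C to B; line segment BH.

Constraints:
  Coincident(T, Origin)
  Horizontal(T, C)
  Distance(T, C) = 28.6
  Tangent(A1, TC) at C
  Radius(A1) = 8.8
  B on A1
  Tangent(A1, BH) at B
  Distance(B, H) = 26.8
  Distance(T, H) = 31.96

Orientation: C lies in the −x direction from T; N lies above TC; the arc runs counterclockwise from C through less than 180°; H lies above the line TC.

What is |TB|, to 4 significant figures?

21.17

T is at the origin; T and C share the same y with |TC| = 28.6 and C on the −x side, so C = (-28.60, 0.000). Tangency of A1 to TC means the radius NC is perpendicular to TC, so N = C + (0, 8.8) = (-28.60, 8.800). Since NB ⟂ BH (tangency), |NH| = √(8.8² + 26.8²) = 28.21 regardless of where B sits on A1. So H lies on both circle(T, 31.96) and circle(N, 28.21); the above-TC intersection is H = (-10.29, 30.26). B is the foot of the tangent from H: B = (-20.46, 5.461).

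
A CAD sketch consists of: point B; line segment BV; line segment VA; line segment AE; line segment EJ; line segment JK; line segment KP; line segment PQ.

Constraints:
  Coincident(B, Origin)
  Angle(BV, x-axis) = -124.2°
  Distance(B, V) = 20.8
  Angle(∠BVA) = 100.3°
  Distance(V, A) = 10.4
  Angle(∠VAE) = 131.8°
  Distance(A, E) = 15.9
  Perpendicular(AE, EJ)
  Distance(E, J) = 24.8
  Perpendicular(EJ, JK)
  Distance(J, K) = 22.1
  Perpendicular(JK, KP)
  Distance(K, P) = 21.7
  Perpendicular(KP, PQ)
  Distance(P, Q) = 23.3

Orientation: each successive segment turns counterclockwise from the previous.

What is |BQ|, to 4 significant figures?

23.88

B is at the origin; BV runs at -124.2° with length 20.8, so V = (-11.69, -17.20). ∠BVA = 100.3° gives VA at -44.50° from the x-axis; with |VA| = 10.4, A = (-4.274, -24.49). ∠VAE = 131.8° gives AE at 3.700° from the x-axis; with |AE| = 15.9, E = (11.59, -23.47). The perpendicularity gives EJ at right angles to AE, so EJ runs at 93.70°; with |EJ| = 24.8, J = (9.993, 1.282). EJ ⟂ JK, so JK runs at -176.3°; with |JK| = 22.1, K = (-12.06, -0.1445). JK ⟂ KP, so KP runs at -86.30°; with |KP| = 21.7, P = (-10.66, -21.80). KP is perpendicular to PQ, so PQ runs at 3.700°; with |PQ| = 23.3, Q = (12.59, -20.30). Then |BQ| = |Q − B| = 23.88.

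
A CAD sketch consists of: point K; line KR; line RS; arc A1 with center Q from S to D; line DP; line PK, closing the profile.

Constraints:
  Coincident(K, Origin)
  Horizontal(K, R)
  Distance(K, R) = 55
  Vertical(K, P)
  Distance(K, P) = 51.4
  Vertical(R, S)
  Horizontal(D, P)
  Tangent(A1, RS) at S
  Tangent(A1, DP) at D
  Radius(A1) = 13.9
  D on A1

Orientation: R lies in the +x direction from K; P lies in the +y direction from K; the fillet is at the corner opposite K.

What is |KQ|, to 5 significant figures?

55.637

KP is vertical with |KP| = 51.4 and P on the +y side, so P = (0.0000, 51.400). The virtual corner opposite K is at (55.000, 51.400). Tangency of A1 to RS means the radius QS is perpendicular to RS and tangency of A1 to DP means the radius QD is perpendicular to DP, with radius 13.9, so the center Q sits 13.9 in from both sides at Q = (41.100, 37.500). Then |KQ| = |Q − K| = 55.637.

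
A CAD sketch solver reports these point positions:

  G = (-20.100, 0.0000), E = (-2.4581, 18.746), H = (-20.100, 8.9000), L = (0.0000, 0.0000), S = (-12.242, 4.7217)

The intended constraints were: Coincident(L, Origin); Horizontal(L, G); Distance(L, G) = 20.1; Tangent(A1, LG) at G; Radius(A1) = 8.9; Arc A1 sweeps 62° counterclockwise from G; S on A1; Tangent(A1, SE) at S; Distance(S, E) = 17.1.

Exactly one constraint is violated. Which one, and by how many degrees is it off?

Tangent(A1, SE) at S — off by 6.90°.

L = (0.00, 0.00) ✓; L.y = 0.00, G.y = 0.00 ✓; |LG| = 20.10 ✓; ∠(HG, GL) = 90.00° ✓; |HG| = 8.900 ✓; bearing(H→S) − bearing(H→G) = 62.00° ✓; |HS| = 8.900 ✓; ∠(HS, SE) = 96.90° ✗; |SE| = 17.10 ✓.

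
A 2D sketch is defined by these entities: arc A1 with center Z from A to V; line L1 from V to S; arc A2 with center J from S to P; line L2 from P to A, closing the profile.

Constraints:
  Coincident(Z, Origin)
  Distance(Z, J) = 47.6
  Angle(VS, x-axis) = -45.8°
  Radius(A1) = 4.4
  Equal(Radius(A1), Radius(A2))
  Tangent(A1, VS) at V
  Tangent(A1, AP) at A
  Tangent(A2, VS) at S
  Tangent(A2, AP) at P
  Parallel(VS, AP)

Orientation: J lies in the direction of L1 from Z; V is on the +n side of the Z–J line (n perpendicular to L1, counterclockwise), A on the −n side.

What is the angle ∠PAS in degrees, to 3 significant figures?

10.5°

The slot axis is L1's direction at -45.8°, so u = (cos -45.8°, sin -45.8°) = (0.697, -0.717) and n = (−sin -45.8°, cos -45.8°) = (0.717, 0.697). Z is at the origin and J lies 47.6 along u from Z, so J = 47.6·u = (33.2, -34.1). Tangency of A1 to both parallel lines with radius 4.4 puts V and A at Z ± 4.4·n: V = (3.15, 3.07), A = (-3.15, -3.07). Equal radii place S and P the same way about J: S = J + 4.4·n = (36.3, -31.1), P = J − 4.4·n = (30.0, -37.2). Then cos ∠PAS = AP·AS / (|AP||AS|), giving 10.5°.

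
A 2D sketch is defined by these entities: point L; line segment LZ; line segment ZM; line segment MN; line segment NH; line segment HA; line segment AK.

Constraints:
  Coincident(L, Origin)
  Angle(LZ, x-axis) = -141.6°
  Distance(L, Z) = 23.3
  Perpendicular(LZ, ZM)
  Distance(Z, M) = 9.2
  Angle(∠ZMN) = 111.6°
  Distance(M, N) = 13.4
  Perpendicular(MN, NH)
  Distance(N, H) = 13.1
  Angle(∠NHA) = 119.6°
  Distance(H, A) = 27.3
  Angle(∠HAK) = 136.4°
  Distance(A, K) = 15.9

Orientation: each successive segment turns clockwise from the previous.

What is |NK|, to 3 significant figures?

45.3

L is at the origin; LZ runs at -141.6° with length 23.3, so Z = (-18.3, -14.5). LZ ⟂ ZM, so ZM runs at 128°; with |ZM| = 9.2, M = (-24.0, -7.26). ∠ZMN = 111.6° gives MN at 60.0° from the x-axis; with |MN| = 13.4, N = (-17.3, 4.34). MN ⟂ NH, so NH runs at -30.0°; with |NH| = 13.1, H = (-5.93, -2.21). ∠NHA = 119.6° gives HA at -90.4° from the x-axis; with |HA| = 27.3, A = (-6.12, -29.5). ∠HAK = 136.4° gives AK at -134° from the x-axis; with |AK| = 15.9, K = (-17.2, -40.9). Then |NK| = |K − N| = 45.3.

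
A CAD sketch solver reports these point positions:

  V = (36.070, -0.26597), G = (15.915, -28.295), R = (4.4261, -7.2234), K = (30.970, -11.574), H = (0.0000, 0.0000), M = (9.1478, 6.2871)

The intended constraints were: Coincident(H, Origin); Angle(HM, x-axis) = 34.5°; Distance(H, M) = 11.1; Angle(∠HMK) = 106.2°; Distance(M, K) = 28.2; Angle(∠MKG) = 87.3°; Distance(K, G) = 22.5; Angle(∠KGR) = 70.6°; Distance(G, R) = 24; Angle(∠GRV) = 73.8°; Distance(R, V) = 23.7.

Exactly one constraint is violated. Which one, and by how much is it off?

Distance(R, V) = 23.7 — off by 8.70.

H = (0.00, 0.00) ✓; HM at 34.50° ✓; |HM| = 11.10 ✓; ∠HMK = 106.2° ✓; |MK| = 28.20 ✓; ∠MKG = 87.30° ✓; |KG| = 22.50 ✓; ∠KGR = 70.60° ✓; |GR| = 24.00 ✓; ∠GRV = 73.80° ✓; |RV| = 32.40 ✗.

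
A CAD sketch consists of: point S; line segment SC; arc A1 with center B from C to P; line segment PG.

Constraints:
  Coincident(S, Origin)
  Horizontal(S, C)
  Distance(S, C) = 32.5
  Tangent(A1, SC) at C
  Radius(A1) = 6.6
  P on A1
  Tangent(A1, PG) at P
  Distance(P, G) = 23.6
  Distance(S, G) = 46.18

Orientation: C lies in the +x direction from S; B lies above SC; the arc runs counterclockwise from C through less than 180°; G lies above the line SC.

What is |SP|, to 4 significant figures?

39.76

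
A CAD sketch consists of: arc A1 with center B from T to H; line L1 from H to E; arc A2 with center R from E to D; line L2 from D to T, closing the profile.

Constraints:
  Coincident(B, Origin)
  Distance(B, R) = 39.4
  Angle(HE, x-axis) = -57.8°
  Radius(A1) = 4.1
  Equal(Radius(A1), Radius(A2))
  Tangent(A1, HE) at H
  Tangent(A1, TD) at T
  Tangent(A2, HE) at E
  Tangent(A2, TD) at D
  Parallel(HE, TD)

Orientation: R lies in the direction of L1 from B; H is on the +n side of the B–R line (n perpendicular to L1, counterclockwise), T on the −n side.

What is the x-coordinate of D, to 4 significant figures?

17.53

Tangency of A1 to both parallel lines with radius 4.1 puts H and T at B ± 4.1·n: H = (3.469, 2.185), T = (-3.469, -2.185). Equal radii place E and D the same way about R: E = R + 4.1·n = (24.46, -31.16), D = R − 4.1·n = (17.53, -35.52). So D.x = 17.53.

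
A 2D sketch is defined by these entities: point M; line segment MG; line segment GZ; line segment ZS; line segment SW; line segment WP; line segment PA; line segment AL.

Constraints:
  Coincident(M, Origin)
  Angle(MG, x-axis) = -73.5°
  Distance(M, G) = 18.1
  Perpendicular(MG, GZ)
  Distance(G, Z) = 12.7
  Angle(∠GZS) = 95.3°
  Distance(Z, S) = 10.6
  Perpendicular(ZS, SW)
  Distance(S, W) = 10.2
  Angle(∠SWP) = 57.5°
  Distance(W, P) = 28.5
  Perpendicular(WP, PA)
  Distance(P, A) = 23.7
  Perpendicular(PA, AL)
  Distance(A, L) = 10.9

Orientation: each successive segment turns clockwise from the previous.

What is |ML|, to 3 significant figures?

34.6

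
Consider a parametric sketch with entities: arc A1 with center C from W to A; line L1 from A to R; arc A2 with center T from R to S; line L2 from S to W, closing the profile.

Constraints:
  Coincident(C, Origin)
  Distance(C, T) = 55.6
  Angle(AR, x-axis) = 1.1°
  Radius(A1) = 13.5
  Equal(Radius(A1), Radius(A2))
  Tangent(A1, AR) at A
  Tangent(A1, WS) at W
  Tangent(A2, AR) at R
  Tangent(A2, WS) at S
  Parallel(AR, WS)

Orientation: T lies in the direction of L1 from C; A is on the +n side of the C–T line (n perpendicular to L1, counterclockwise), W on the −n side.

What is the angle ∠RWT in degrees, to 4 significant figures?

12.25°

The slot axis is L1's direction at 1.1°, so u = (cos 1.1°, sin 1.1°) = (0.9998, 0.01920) and n = (−sin 1.1°, cos 1.1°) = (-0.01920, 0.9998). C is at the origin and T lies 55.6 along u from C, so T = 55.6·u = (55.59, 1.067). Tangency of A1 to both parallel lines with radius 13.5 puts A and W at C ± 13.5·n: A = (-0.2592, 13.50), W = (0.2592, -13.50). Equal radii place R and S the same way about T: R = T + 13.5·n = (55.33, 14.56), S = T − 13.5·n = (55.85, -12.43). Then cos ∠RWT = WR·WT / (|WR||WT|), giving 12.25°.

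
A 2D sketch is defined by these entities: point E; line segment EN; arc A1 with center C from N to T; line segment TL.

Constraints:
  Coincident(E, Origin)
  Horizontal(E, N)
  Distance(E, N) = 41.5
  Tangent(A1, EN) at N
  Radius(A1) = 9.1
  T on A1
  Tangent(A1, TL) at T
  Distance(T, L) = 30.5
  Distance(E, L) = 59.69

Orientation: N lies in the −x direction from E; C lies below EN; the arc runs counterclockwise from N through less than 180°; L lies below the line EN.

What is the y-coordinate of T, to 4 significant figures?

-11.15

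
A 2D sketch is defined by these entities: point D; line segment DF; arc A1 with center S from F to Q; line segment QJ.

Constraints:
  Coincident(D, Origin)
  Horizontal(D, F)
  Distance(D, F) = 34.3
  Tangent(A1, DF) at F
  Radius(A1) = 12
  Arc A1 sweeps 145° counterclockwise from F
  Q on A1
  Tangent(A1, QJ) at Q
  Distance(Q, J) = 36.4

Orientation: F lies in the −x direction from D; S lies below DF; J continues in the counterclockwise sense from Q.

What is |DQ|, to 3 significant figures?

46.6

D is at the origin; DF is horizontal with |DF| = 34.3 and F on the −x side, so F = (-34.3, 0.00). Tangency of A1 to DF means the radius SF is perpendicular to DF, so S = F + (0, -12) = (-34.3, -12.0). On A1, F sits at bearing 90° from S; a 145° counterclockwise sweep puts Q at bearing 235°, so Q = S + 12.0·(cos 235°, sin 235°) = (-41.2, -21.8). Then |DQ| = |Q − D| = 46.6.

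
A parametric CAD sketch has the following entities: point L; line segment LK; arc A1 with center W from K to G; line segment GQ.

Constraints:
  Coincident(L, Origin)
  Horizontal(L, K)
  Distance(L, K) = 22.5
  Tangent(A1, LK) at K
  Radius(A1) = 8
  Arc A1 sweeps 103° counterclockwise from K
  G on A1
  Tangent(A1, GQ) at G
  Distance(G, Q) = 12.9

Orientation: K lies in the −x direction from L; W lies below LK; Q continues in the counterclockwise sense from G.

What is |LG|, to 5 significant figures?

31.840

The tangent condition forces WK to be normal to LK, so W = K + (0, -8) = (-22.500, -8.0000). On A1, K sits at bearing 90° from W; a 103° counterclockwise sweep puts G at bearing 193°, so G = W + 8.0·(cos 193°, sin 193°) = (-30.295, -9.7996). Then |LG| = |G − L| = 31.840.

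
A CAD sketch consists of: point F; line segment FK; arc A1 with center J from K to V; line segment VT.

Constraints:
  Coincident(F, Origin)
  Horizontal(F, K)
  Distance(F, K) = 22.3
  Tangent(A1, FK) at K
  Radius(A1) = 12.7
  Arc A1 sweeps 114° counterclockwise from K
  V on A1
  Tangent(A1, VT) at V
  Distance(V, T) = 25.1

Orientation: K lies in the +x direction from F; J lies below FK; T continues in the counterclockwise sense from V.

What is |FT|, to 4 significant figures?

45.84

F is at the origin; FK is horizontal with |FK| = 22.3 and K on the +x side, so K = (22.30, 0.000). A1 meets FK tangentially, so JK is at right angles to FK, so J = K + (0, -12.7) = (22.30, -12.70). On A1, K sits at bearing 90° from J; a 114° counterclockwise sweep puts V at bearing 204°, so V = J + 12.7·(cos 204°, sin 204°) = (10.70, -17.87). Tangency of A1 to VT means the radius JV is perpendicular to VT, so VT runs along (−sin 204°, cos 204°); with |VT| = 25.1, T = (20.91, -40.80). Then |FT| = |T − F| = 45.84.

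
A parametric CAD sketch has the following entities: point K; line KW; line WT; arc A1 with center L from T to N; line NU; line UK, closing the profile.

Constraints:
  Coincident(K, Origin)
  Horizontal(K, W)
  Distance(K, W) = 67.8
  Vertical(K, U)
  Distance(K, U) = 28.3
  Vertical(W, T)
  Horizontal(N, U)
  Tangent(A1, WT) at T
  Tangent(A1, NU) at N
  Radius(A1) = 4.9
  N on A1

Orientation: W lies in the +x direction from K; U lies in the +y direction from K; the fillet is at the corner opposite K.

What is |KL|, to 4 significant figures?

67.11

K is at the origin; KW is horizontal with |KW| = 67.8 and W on the +x side, so W = (67.80, 0.000). KU is vertical with |KU| = 28.3 and U on the +y side, so U = (0.000, 28.30). The virtual corner opposite K is at (67.80, 28.30). A1 meets WT tangentially, so LT is at right angles to WT and tangency of A1 to NU means the radius LN is perpendicular to NU, with radius 4.9, so the center L sits 4.9 in from both sides at L = (62.90, 23.40). Then |KL| = |L − K| = 67.11.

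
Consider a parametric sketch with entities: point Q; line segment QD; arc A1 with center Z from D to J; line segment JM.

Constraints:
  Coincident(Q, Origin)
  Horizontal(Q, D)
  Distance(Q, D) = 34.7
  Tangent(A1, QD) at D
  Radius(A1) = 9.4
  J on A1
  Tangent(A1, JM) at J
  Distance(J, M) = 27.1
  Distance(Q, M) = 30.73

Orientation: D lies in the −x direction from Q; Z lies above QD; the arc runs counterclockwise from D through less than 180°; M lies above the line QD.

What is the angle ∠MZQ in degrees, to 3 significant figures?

55.4°

Q is at the origin; Q and D share the same y with |QD| = 34.7 and D on the −x side, so D = (-34.7, 0.00). A1 meets QD tangentially, so ZD is at right angles to QD, so Z = D + (0, 9.4) = (-34.7, 9.40). Since ZJ ⟂ JM (tangency), |ZM| = √(9.4² + 27.1²) = 28.7 regardless of where J sits on A1. So M lies on both circle(Q, 30.73) and circle(Z, 28.7); the above-QD intersection is M = (-12.8, 27.9). J is the foot of the tangent from M: J = (-26.6, 4.61).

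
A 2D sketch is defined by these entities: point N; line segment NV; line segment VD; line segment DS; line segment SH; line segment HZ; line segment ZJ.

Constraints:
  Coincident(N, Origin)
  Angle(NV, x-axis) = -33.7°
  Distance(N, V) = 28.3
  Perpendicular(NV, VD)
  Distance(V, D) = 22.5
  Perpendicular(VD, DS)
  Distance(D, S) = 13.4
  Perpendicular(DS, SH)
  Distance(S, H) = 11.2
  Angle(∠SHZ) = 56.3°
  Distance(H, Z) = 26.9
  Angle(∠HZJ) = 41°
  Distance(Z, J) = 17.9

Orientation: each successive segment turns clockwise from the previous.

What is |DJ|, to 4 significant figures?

10.63

N is at the origin; NV runs at -33.7° with length 28.3, so V = (23.54, -15.70). NV is perpendicular to VD, so VD runs at -123.7°; with |VD| = 22.5, D = (11.06, -34.42). VD is perpendicular to DS, so DS runs at 146.3°; with |DS| = 13.4, S = (-0.08788, -26.99). DS ⟂ SH, so SH runs at 56.30°; with |SH| = 11.2, H = (6.126, -17.67). ∠SHZ = 56.3° gives HZ at -67.40° from the x-axis; with |HZ| = 26.9, Z = (16.46, -42.50). ∠HZJ = 41.0° gives ZJ at 153.6° from the x-axis; with |ZJ| = 17.9, J = (0.4307, -34.54). Then |DJ| = |J − D| = 10.63.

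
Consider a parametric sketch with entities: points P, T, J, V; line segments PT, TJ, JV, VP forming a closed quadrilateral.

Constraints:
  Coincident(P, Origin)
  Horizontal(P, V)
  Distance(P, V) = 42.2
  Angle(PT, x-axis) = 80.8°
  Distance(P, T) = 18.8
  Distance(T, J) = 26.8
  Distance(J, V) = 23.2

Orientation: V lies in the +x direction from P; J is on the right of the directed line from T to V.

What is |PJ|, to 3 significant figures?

19.4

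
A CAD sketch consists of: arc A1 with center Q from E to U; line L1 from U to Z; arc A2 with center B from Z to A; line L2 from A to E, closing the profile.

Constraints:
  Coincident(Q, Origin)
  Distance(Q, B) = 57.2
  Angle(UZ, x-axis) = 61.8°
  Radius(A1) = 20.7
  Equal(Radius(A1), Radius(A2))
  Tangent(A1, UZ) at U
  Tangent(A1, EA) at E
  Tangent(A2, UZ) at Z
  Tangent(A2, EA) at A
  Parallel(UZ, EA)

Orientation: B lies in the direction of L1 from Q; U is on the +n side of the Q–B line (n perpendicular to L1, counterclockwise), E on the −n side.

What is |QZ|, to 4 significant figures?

60.83

The slot axis is L1's direction at 61.8°, so u = (cos 61.8°, sin 61.8°) = (0.4726, 0.8813) and n = (−sin 61.8°, cos 61.8°) = (-0.8813, 0.4726). Q is at the origin and B lies 57.2 along u from Q, so B = 57.2·u = (27.03, 50.41). Tangency of A1 to both parallel lines with radius 20.7 puts U and E at Q ± 20.7·n: U = (-18.24, 9.782), E = (18.24, -9.782). Equal radii place Z and A the same way about B: Z = B + 20.7·n = (8.787, 60.19), A = B − 20.7·n = (45.27, 40.63). Then |QZ| = |Z − Q| = 60.83.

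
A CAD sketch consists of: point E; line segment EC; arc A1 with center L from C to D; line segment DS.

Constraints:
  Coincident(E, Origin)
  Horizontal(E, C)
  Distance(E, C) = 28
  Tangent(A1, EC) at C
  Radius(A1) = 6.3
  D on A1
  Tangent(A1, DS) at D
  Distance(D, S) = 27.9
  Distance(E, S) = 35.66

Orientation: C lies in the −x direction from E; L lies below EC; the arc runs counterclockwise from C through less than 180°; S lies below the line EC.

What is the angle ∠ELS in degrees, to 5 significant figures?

76.970°

E is at the origin; E and C share the same y with |EC| = 28.0 and C on the −x side, so C = (-28.000, 0.0000). A1 meets EC tangentially, so LC is at right angles to EC, so L = C + (0, -6.3) = (-28.000, -6.3000). Since LD ⟂ DS (tangency), |LS| = √(6.3² + 27.9²) = 28.602 regardless of where D sits on A1. So S lies on both circle(E, 35.66) and circle(L, 28.602); the below-EC intersection is S = (-15.592, -32.071). D is the foot of the tangent from S: D = (-32.935, -10.216).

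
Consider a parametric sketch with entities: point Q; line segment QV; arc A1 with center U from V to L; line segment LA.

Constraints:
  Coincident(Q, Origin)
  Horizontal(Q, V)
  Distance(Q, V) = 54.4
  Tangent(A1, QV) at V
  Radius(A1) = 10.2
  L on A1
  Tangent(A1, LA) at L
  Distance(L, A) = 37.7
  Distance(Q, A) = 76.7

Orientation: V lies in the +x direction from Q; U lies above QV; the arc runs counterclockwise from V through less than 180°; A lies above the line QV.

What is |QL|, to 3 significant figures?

65.5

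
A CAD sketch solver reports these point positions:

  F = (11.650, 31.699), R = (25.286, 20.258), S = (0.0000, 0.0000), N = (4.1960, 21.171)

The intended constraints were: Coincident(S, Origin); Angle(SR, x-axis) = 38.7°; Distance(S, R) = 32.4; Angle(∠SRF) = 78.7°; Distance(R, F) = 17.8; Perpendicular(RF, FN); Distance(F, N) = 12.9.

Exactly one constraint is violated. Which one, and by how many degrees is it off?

Perpendicular(RF, FN) — off by 4.70°.

S = (0.00, 0.00) ✓; SR at 38.70° ✓; |SR| = 32.40 ✓; ∠SRF = 78.70° ✓; |RF| = 17.80 ✓; ∠(RF, FN) = 94.70° ✗; |FN| = 12.90 ✓.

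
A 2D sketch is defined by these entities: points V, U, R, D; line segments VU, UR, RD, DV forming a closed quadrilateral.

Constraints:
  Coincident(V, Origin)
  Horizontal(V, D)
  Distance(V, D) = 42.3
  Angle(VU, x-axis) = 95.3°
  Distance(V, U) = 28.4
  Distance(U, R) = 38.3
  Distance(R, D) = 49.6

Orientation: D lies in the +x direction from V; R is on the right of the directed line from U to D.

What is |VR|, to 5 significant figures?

11.694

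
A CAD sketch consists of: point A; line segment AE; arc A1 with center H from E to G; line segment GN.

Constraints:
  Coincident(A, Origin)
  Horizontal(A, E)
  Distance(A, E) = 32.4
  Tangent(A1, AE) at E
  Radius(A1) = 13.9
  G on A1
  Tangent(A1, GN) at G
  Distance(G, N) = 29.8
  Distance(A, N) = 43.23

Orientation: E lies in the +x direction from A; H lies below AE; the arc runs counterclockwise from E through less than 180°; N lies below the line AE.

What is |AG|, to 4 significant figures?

22.00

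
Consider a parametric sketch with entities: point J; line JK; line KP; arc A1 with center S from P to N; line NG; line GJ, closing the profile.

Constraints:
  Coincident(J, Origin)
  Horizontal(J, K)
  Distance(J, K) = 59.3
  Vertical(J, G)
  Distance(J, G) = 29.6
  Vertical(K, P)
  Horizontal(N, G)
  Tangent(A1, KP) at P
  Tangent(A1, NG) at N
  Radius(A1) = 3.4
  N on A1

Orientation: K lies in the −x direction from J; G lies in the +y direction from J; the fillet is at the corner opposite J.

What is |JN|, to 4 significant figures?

63.25

The virtual corner opposite J is at (-59.30, 29.60). Since A1 is tangent to KP there, SP ⟂ KP and since A1 is tangent to NG there, SN ⟂ NG, with radius 3.4, so the center S sits 3.4 in from both sides at S = (-55.90, 26.20). That places the tangent points at P = (-59.30, 26.20) on KP and N = (-55.90, 29.60) on NG. Then |JN| = |N − J| = 63.25.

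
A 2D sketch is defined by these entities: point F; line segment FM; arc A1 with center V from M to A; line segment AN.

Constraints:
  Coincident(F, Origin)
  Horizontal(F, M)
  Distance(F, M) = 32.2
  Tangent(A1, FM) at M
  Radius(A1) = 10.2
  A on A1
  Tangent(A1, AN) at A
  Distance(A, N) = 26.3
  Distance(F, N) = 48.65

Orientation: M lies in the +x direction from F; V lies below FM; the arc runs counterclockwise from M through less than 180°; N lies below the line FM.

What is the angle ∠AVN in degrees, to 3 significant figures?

68.8°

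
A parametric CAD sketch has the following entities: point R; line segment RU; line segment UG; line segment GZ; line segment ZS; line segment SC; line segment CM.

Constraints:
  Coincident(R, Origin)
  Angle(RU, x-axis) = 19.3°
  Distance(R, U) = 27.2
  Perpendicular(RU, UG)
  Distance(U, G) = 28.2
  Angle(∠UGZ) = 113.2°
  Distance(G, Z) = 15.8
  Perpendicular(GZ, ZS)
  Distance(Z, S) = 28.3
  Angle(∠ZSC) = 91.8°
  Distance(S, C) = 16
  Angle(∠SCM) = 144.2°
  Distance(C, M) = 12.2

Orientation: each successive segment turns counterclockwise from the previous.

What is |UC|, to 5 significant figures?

11.291

R is at the origin; RU runs at 19.3° with length 27.2, so U = (25.671, 8.9900). RU ⟂ UG, so UG runs at 109.30°; with |UG| = 28.2, G = (16.351, 35.605). ∠UGZ = 113.2° gives GZ at 176.10° from the x-axis; with |GZ| = 15.8, Z = (0.58747, 36.680). The perpendicularity gives ZS at right angles to GZ, so ZS runs at -93.900°; with |ZS| = 28.3, S = (-1.3374, 8.4454). ∠ZSC = 91.8° gives SC at -5.7000° from the x-axis; with |SC| = 16.0, C = (14.584, 6.8562). Then |UC| = |C − U| = 11.291.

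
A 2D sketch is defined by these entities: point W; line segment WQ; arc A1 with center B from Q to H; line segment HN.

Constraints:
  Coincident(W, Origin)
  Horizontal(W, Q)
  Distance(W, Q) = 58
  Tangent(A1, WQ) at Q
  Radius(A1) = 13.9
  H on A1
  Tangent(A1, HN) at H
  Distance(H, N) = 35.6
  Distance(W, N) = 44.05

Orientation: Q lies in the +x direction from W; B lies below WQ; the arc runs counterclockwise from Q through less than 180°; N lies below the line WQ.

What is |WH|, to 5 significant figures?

46.945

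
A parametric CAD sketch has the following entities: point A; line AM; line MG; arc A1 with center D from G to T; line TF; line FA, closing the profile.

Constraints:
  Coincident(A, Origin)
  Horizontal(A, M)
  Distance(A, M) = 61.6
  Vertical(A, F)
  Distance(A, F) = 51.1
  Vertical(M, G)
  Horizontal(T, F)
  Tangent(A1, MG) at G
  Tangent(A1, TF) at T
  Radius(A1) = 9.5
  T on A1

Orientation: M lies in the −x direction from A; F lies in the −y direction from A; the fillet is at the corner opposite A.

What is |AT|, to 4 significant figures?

72.98

The virtual corner opposite A is at (-61.60, -51.10). Since A1 is tangent to MG there, DG ⟂ MG and since A1 is tangent to TF there, DT ⟂ TF, with radius 9.5, so the center D sits 9.5 in from both sides at D = (-52.10, -41.60). That places the tangent points at G = (-61.60, -41.60) on MG and T = (-52.10, -51.10) on TF. Then |AT| = |T − A| = 72.98.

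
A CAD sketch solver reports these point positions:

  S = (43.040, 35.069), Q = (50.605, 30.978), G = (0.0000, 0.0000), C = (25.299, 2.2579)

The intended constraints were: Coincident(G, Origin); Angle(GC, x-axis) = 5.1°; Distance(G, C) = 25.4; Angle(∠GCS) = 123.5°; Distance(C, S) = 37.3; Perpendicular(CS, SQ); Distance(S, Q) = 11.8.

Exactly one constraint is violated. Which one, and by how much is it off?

Distance(S, Q) = 11.8 — off by 3.20.

G = (0.00, 0.00) ✓; GC at 5.100° ✓; |GC| = 25.40 ✓; ∠GCS = 123.5° ✓; |CS| = 37.30 ✓; ∠(CS, SQ) = 90.00° ✓; |SQ| = 8.600 ✗.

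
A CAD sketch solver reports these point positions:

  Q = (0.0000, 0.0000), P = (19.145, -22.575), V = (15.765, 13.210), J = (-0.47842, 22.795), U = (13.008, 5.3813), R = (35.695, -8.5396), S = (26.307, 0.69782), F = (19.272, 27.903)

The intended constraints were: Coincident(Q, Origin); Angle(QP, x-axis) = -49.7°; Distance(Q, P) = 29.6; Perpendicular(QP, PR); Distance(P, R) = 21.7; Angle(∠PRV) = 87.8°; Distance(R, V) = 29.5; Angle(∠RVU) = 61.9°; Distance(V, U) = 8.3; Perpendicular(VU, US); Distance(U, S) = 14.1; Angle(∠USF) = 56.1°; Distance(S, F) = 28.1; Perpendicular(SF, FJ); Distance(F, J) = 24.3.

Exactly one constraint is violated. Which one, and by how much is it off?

Distance(F, J) = 24.3 — off by 3.90.

Q = (0.00, 0.00) ✓; QP at -49.70° ✓; |QP| = 29.60 ✓; ∠(QP, PR) = 90.00° ✓; |PR| = 21.70 ✓; ∠PRV = 87.80° ✓; |RV| = 29.50 ✓; ∠RVU = 61.90° ✓; |VU| = 8.300 ✓; ∠(VU, US) = 90.00° ✓; |US| = 14.10 ✓; ∠USF = 56.10° ✓; |SF| = 28.10 ✓; ∠(SF, FJ) = 90.00° ✓; |FJ| = 20.40 ✗.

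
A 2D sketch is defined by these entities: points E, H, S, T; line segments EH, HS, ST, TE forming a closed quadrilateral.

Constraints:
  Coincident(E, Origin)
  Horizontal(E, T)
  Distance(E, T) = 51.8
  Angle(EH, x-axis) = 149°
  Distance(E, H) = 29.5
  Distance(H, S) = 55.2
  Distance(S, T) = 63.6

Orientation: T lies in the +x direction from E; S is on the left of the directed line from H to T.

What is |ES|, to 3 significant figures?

54.6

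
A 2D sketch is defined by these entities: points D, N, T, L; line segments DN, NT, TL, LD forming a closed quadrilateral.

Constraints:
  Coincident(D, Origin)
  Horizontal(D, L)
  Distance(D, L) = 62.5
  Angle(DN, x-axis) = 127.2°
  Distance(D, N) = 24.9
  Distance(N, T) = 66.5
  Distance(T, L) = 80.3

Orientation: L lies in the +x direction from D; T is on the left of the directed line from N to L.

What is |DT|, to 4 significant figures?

76.50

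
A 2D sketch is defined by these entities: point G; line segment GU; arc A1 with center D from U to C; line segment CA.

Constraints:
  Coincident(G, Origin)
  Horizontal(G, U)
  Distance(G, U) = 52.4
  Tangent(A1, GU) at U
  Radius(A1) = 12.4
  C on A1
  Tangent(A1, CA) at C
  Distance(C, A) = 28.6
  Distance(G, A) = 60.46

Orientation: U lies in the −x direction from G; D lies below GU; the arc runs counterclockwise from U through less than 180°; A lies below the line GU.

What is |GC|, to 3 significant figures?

65.1

Checks: G = (0.00, 0.00) ✓; ∠(DU, UG) = 90.00° ✓; |DU| = 12.40 ✓; |DC| = 12.40 ✓; ∠(DC, CA) = 90.00° ✓; |CA| = 28.60 ✓; |GA| = 60.46 ✓.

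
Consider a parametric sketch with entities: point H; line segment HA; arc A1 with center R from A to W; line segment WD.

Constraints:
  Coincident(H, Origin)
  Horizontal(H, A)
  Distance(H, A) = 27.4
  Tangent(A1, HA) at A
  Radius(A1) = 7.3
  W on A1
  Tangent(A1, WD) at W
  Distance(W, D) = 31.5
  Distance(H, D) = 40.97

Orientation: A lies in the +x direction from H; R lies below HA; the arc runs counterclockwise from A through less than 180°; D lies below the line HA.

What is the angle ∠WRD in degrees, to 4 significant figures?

76.95°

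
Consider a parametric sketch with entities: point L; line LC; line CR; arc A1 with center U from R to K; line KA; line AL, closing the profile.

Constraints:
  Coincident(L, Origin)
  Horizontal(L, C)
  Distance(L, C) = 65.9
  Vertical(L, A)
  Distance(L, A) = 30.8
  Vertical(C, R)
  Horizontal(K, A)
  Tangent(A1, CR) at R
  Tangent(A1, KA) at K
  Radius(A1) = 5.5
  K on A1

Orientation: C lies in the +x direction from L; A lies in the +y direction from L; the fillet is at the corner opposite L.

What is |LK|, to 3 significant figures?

67.8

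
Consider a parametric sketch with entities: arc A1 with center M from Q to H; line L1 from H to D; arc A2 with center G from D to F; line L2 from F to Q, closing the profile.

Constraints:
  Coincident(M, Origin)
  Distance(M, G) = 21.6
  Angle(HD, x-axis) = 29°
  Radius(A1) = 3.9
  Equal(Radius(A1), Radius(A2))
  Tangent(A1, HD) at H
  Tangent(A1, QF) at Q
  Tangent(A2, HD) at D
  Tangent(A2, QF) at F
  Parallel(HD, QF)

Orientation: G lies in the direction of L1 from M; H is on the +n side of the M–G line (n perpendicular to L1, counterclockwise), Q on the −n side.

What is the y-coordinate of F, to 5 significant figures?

7.0609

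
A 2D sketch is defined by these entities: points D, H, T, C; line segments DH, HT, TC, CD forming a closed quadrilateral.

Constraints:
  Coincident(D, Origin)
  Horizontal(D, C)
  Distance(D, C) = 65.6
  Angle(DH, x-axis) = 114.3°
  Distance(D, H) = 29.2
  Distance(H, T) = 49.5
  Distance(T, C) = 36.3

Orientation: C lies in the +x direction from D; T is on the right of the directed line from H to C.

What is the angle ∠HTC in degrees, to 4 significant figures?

145.6°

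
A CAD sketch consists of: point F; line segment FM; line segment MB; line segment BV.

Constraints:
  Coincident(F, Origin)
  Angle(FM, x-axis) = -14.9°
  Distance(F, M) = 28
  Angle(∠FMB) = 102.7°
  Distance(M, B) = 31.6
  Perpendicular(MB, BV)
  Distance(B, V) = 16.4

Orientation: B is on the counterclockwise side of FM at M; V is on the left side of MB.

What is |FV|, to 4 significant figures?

39.30

∠FMB = 102.7°, so MB runs at -14.9° + (180° − 102.7°) = 62.40° from the x-axis; with |MB| = 31.6, B = M + 31.6·(cos 62.40°, sin 62.40°) = (41.70, 20.80). MB ⟂ BV; with |BV| = 16.4 on the left of MB, V = B + 16.4·(-0.8862, 0.4633) = (27.16, 28.40). Then |FV| = |V − F| = 39.30.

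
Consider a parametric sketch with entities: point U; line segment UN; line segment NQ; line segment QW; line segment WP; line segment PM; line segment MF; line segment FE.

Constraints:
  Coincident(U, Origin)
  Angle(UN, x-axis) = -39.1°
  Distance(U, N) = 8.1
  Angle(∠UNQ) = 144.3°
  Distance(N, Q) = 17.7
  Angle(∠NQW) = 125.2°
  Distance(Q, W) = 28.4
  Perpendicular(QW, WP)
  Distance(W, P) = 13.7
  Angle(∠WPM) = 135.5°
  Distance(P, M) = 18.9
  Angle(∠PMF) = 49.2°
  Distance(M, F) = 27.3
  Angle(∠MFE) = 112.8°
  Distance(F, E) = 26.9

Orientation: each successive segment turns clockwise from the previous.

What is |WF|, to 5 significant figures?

15.484

U is at the origin; UN runs at -39.1° with length 8.1, so N = (6.2860, -5.1085). ∠UNQ = 144.3° gives NQ at -74.800° from the x-axis; with |NQ| = 17.7, Q = (10.927, -22.189). ∠NQW = 125.2° gives QW at -129.60° from the x-axis; with |QW| = 28.4, W = (-7.1761, -44.072). QW ⟂ WP, so WP runs at 140.40°; with |WP| = 13.7, P = (-17.732, -35.339). ∠WPM = 135.5° gives PM at 95.900° from the x-axis; with |PM| = 18.9, M = (-19.675, -16.539). ∠PMF = 49.2° gives MF at -34.900° from the x-axis; with |MF| = 27.3, F = (2.7152, -32.159). Then |WF| = |F − W| = 15.484.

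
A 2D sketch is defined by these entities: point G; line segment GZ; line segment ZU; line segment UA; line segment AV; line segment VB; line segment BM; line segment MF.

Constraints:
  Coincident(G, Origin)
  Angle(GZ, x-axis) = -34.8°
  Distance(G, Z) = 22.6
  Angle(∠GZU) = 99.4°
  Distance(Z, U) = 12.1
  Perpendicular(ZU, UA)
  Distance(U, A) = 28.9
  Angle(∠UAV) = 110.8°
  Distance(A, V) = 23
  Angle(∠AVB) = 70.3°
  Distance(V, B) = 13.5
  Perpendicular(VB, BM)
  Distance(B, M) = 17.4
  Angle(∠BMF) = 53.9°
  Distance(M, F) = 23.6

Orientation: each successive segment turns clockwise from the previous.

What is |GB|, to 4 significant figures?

6.103

∠UAV = 110.8° gives AV at 85.40° from the x-axis; with |AV| = 23.0, V = (-10.89, 11.49). ∠AVB = 70.3° gives VB at -24.30° from the x-axis; with |VB| = 13.5, B = (1.410, 5.938). Then |GB| = |B − G| = 6.103.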